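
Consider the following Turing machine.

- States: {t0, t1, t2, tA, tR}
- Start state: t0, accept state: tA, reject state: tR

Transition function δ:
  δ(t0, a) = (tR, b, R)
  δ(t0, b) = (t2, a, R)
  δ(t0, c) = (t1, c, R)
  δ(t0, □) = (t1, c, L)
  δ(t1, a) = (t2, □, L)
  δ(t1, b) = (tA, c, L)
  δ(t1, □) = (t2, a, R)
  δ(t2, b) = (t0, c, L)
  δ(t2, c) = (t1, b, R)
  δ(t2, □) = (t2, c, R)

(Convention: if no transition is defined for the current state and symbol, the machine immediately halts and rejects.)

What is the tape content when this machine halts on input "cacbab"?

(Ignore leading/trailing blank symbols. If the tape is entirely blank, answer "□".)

Execution trace:
Initial: [t0]cacbab
Step 1: δ(t0, c) = (t1, c, R) → c[t1]acbab
Step 2: δ(t1, a) = (t2, □, L) → [t2]c□cbab
Step 3: δ(t2, c) = (t1, b, R) → b[t1]□cbab
Step 4: δ(t1, □) = (t2, a, R) → ba[t2]cbab
Step 5: δ(t2, c) = (t1, b, R) → bab[t1]bab
Step 6: δ(t1, b) = (tA, c, L) → ba[tA]bcab

The machine reaches the accept state tA and halts.

Final tape (ignoring leading/trailing blanks): babcab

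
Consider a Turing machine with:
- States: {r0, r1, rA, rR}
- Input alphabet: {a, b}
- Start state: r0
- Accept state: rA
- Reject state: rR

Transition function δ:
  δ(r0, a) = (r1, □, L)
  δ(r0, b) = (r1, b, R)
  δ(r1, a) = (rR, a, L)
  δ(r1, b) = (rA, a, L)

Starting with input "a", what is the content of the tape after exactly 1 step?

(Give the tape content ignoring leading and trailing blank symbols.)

Execution trace:
Initial: [r0]a
Step 1: δ(r0, a) = (r1, □, L) → [r1]□□

No transition is defined for δ(r1, □). By convention the machine halts and rejects.

After 1 step, the tape (ignoring leading/trailing blanks) is: □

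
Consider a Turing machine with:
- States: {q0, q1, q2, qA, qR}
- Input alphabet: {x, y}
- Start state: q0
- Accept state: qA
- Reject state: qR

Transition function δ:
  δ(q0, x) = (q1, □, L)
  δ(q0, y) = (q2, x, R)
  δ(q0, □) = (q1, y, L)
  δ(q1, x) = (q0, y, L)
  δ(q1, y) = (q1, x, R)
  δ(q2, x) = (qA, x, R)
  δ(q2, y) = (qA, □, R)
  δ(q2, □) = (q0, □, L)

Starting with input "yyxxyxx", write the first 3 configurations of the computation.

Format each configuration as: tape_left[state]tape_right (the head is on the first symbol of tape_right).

Transitions applied:
Step 1: δ(q0, y) = (q2, x, R)
Step 2: δ(q2, y) = (qA, □, R)

The first 3 configurations are:
[q0]yyxxyxx ⊢ x[q2]yxxyxx ⊢ x□[qA]xxyxx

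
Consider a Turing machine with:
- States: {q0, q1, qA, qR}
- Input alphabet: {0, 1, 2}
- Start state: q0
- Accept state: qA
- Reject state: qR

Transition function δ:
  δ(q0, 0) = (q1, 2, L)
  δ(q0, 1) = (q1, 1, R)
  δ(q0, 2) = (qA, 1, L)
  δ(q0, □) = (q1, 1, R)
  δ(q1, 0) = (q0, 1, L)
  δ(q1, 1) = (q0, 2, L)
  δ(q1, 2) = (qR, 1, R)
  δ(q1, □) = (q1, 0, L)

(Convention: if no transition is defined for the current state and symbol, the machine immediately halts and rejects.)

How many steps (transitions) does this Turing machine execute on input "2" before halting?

Execution trace:
Initial: [q0]2
Step 1: δ(q0, 2) = (qA, 1, L) → [qA]□1

The machine reaches the accept state qA and halts.

The machine executed 1 step before halting.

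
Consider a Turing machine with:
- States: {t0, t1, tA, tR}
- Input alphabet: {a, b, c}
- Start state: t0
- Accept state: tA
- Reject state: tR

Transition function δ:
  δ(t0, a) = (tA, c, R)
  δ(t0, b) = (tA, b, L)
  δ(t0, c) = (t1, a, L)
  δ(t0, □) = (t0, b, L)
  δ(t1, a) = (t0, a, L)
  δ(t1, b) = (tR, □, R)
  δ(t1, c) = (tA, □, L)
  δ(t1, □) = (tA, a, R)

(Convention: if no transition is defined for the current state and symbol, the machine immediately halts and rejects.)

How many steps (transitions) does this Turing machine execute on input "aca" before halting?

Execution trace:
Initial: [t0]aca
Step 1: δ(t0, a) = (tA, c, R) → c[tA]ca

The machine reaches the accept state tA and halts.

The machine executed 1 step before halting.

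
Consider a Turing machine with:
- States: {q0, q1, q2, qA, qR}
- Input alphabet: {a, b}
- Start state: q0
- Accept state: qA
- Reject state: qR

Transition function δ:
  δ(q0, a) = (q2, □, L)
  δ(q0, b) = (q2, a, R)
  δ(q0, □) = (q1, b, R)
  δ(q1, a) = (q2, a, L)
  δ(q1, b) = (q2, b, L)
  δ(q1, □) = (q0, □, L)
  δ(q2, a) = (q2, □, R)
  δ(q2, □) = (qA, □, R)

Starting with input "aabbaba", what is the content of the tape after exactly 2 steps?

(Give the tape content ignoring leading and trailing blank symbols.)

Execution trace:
Initial: [q0]aabbaba
Step 1: δ(q0, a) = (q2, □, L) → [q2]□□abbaba
Step 2: δ(q2, □) = (qA, □, R) → □[qA]□abbaba

The machine reaches the accept state qA and halts.

After 2 steps, the tape (ignoring leading/trailing blanks) is: abbaba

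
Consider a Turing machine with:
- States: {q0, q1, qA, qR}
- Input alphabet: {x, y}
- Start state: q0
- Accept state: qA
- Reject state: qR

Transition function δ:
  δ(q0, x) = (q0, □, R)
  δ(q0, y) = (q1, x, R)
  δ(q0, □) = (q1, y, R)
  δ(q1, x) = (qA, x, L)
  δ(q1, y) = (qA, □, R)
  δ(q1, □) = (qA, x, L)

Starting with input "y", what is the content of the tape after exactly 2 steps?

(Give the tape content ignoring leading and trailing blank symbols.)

Execution trace:
Initial: [q0]y
Step 1: δ(q0, y) = (q1, x, R) → x[q1]□
Step 2: δ(q1, □) = (qA, x, L) → [qA]xx

The machine reaches the accept state qA and halts.

After 2 steps, the tape (ignoring leading/trailing blanks) is: xx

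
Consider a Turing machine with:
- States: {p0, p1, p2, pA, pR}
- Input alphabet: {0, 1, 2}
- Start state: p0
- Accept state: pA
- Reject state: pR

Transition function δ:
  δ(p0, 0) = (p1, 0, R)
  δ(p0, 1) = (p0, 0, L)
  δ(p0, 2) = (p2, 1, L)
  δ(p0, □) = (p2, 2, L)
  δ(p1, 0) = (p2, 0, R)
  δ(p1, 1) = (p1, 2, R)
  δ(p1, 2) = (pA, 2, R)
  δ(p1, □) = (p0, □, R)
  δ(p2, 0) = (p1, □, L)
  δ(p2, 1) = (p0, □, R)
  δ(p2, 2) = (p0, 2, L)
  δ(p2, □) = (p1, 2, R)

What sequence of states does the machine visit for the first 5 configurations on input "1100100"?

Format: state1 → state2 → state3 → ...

Execution trace:
Initial: [p0]1100100
Step 1: δ(p0, 1) = (p0, 0, L) → [p0]□0100100
Step 2: δ(p0, □) = (p2, 2, L) → [p2]□20100100
Step 3: δ(p2, □) = (p1, 2, R) → 2[p1]20100100
Step 4: δ(p1, 2) = (pA, 2, R) → 22[pA]0100100

The machine reaches the accept state pA and halts.

State sequence: p0 → p0 → p2 → p1 → pA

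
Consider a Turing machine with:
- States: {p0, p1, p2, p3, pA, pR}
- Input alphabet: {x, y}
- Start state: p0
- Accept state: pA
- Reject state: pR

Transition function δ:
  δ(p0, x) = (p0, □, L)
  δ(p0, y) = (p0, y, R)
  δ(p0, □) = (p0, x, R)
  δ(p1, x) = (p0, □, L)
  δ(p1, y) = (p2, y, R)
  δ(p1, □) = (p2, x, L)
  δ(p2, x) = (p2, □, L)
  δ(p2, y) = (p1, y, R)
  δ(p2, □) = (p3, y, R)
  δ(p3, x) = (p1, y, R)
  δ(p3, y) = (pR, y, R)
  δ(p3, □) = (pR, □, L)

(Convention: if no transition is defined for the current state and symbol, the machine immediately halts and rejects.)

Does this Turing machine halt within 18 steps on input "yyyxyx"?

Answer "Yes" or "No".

Execution trace:
Initial: [p0]yyyxyx
Step 1: δ(p0, y) = (p0, y, R) → y[p0]yyxyx
Step 2: δ(p0, y) = (p0, y, R) → yy[p0]yxyx
Step 3: δ(p0, y) = (p0, y, R) → yyy[p0]xyx
Step 4: δ(p0, x) = (p0, □, L) → yy[p0]y□yx
Step 5: δ(p0, y) = (p0, y, R) → yyy[p0]□yx
Step 6: δ(p0, □) = (p0, x, R) → yyyx[p0]yx
Step 7: δ(p0, y) = (p0, y, R) → yyyxy[p0]x
Step 8: δ(p0, x) = (p0, □, L) → yyyx[p0]y□
Step 9: δ(p0, y) = (p0, y, R) → yyyxy[p0]□
Step 10: δ(p0, □) = (p0, x, R) → yyyxyx[p0]□
Step 11: δ(p0, □) = (p0, x, R) → yyyxyxx[p0]□
Step 12: δ(p0, □) = (p0, x, R) → yyyxyxxx[p0]□
Step 13: δ(p0, □) = (p0, x, R) → yyyxyxxxx[p0]□
Step 14: δ(p0, □) = (p0, x, R) → yyyxyxxxxx[p0]□
Step 15: δ(p0, □) = (p0, x, R) → yyyxyxxxxxx[p0]□
Step 16: δ(p0, □) = (p0, x, R) → yyyxyxxxxxxx[p0]□
Step 17: δ(p0, □) = (p0, x, R) → yyyxyxxxxxxxx[p0]□
Step 18: δ(p0, □) = (p0, x, R) → yyyxyxxxxxxxxx[p0]□

The machine has not reached a halting state after 18 steps.
The machine did not halt within the 18-step bound.

Answer: No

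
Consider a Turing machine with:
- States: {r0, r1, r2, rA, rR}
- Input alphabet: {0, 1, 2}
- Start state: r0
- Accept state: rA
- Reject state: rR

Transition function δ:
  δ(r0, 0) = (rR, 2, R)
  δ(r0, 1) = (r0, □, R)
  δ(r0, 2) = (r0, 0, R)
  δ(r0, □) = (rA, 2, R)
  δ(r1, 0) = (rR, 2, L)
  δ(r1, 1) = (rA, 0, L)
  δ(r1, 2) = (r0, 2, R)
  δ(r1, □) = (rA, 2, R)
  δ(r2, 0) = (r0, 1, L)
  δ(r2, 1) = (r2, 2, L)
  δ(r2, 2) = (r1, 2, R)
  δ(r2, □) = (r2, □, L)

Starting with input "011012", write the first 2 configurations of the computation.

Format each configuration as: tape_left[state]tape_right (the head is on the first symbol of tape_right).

Transitions applied:
Step 1: δ(r0, 0) = (rR, 2, R)

The first 2 configurations are:
[r0]011012 ⊢ 2[rR]11012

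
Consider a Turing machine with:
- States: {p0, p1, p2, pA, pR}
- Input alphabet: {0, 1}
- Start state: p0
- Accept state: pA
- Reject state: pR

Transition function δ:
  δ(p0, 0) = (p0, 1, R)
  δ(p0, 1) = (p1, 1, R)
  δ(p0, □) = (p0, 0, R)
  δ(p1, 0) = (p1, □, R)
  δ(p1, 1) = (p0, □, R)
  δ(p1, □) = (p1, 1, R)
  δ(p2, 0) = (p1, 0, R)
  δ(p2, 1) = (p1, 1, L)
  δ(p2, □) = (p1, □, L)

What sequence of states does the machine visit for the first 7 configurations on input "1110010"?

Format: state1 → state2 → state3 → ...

Execution trace:
Initial: [p0]1110010
Step 1: δ(p0, 1) = (p1, 1, R) → 1[p1]110010
Step 2: δ(p1, 1) = (p0, □, R) → 1□[p0]10010
Step 3: δ(p0, 1) = (p1, 1, R) → 1□1[p1]0010
Step 4: δ(p1, 0) = (p1, □, R) → 1□1□[p1]010
Step 5: δ(p1, 0) = (p1, □, R) → 1□1□□[p1]10
Step 6: δ(p1, 1) = (p0, □, R) → 1□1□□□[p0]0

State sequence: p0 → p1 → p0 → p1 → p1 → p1 → p0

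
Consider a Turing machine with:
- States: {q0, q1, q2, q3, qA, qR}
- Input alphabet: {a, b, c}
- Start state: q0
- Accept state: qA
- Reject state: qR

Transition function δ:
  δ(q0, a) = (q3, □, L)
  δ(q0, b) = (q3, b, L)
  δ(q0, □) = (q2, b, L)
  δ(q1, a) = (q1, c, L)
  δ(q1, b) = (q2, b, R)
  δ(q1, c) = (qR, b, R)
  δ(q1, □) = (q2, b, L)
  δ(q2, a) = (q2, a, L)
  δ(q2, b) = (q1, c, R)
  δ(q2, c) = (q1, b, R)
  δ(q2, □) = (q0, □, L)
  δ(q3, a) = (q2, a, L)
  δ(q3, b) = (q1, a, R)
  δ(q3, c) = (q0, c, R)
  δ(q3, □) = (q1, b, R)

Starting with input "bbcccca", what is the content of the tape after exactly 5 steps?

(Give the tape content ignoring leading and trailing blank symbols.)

Execution trace:
Initial: [q0]bbcccca
Step 1: δ(q0, b) = (q3, b, L) → [q3]□bbcccca
Step 2: δ(q3, □) = (q1, b, R) → b[q1]bbcccca
Step 3: δ(q1, b) = (q2, b, R) → bb[q2]bcccca
Step 4: δ(q2, b) = (q1, c, R) → bbc[q1]cccca
Step 5: δ(q1, c) = (qR, b, R) → bbcb[qR]ccca

The machine reaches the reject state qR and halts.

After 5 steps, the tape (ignoring leading/trailing blanks) is: bbcbccca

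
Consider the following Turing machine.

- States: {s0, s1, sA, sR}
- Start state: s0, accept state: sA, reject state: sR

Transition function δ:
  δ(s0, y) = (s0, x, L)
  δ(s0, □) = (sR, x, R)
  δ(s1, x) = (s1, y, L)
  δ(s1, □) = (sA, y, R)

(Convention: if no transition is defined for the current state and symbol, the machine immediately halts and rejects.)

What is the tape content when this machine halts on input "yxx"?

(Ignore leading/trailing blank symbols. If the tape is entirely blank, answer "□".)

Execution trace:
Initial: [s0]yxx
Step 1: δ(s0, y) = (s0, x, L) → [s0]□xxx
Step 2: δ(s0, □) = (sR, x, R) → x[sR]xxx

The machine reaches the reject state sR and halts.

Final tape (ignoring leading/trailing blanks): xxxx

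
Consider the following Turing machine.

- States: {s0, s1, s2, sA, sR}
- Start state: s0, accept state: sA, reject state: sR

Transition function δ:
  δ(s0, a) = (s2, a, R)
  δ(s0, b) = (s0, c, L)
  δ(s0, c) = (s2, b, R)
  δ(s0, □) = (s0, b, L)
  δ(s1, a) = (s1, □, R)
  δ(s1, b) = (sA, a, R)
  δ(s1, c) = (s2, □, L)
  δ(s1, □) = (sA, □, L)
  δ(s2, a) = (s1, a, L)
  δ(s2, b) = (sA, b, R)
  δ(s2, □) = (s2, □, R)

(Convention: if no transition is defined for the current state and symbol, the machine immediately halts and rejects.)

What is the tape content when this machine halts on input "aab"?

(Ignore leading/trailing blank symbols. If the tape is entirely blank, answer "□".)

Execution trace:
Initial: [s0]aab
Step 1: δ(s0, a) = (s2, a, R) → a[s2]ab
Step 2: δ(s2, a) = (s1, a, L) → [s1]aab
Step 3: δ(s1, a) = (s1, □, R) → □[s1]ab
Step 4: δ(s1, a) = (s1, □, R) → □□[s1]b
Step 5: δ(s1, b) = (sA, a, R) → □□a[sA]□

The machine reaches the accept state sA and halts.

Final tape (ignoring leading/trailing blanks): a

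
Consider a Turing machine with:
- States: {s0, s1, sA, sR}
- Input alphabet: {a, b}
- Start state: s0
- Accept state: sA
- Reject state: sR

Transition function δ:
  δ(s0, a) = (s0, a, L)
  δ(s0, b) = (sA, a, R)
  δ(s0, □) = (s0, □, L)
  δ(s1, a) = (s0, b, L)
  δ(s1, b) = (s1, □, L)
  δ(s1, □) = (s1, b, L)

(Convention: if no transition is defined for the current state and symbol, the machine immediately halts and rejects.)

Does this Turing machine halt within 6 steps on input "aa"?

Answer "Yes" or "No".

Execution trace:
Initial: [s0]aa
Step 1: δ(s0, a) = (s0, a, L) → [s0]□aa
Step 2: δ(s0, □) = (s0, □, L) → [s0]□□aa
Step 3: δ(s0, □) = (s0, □, L) → [s0]□□□aa
Step 4: δ(s0, □) = (s0, □, L) → [s0]□□□□aa
Step 5: δ(s0, □) = (s0, □, L) → [s0]□□□□□aa
Step 6: δ(s0, □) = (s0, □, L) → [s0]□□□□□□aa

The machine has not reached a halting state after 6 steps.
The machine did not halt within the 6-step bound.

Answer: No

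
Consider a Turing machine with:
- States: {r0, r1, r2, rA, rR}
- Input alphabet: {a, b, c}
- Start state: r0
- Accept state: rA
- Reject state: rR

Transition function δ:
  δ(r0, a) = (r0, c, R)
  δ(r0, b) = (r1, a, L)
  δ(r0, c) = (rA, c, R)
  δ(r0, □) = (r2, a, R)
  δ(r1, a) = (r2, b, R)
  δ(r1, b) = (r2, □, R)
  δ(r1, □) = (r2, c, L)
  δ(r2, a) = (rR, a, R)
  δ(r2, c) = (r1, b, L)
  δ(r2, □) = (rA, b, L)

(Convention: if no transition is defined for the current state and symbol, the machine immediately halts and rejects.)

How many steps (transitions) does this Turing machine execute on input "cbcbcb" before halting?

Execution trace:
Initial: [r0]cbcbcb
Step 1: δ(r0, c) = (rA, c, R) → c[rA]bcbcb

The machine reaches the accept state rA and halts.

The machine executed 1 step before halting.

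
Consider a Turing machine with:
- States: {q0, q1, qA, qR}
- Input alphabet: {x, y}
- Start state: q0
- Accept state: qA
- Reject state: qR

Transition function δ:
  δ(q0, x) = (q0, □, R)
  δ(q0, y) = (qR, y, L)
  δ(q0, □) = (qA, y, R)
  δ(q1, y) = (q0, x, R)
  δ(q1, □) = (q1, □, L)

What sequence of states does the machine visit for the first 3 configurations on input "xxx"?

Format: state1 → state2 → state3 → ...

Execution trace:
Initial: [q0]xxx
Step 1: δ(q0, x) = (q0, □, R) → □[q0]xx
Step 2: δ(q0, x) = (q0, □, R) → □□[q0]x

State sequence: q0 → q0 → q0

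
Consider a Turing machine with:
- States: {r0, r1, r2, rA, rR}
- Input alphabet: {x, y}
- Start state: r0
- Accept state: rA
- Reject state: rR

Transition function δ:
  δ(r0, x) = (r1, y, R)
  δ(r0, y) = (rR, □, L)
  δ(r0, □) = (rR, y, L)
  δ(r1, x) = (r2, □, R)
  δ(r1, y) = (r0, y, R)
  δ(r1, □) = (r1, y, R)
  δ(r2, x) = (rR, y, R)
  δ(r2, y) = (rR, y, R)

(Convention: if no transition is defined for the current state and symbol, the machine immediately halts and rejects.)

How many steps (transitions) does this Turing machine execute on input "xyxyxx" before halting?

Execution trace:
Initial: [r0]xyxyxx
Step 1: δ(r0, x) = (r1, y, R) → y[r1]yxyxx
Step 2: δ(r1, y) = (r0, y, R) → yy[r0]xyxx
Step 3: δ(r0, x) = (r1, y, R) → yyy[r1]yxx
Step 4: δ(r1, y) = (r0, y, R) → yyyy[r0]xx
Step 5: δ(r0, x) = (r1, y, R) → yyyyy[r1]x
Step 6: δ(r1, x) = (r2, □, R) → yyyyy□[r2]□

No transition is defined for δ(r2, □). By convention the machine halts and rejects.

The machine executed 6 steps before halting.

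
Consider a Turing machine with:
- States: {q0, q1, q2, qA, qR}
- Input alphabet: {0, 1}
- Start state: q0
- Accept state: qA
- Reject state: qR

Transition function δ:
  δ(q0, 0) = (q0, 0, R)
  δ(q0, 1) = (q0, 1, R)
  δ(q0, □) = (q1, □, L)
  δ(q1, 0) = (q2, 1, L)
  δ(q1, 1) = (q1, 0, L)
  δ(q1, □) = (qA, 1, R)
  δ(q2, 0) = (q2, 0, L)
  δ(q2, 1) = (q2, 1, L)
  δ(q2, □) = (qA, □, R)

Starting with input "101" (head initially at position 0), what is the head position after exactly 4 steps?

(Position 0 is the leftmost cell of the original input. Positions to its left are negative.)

Execution trace (head position shown):
Step 0: [q0]101  (head at position 0)
Step 1: move right → 1[q0]01  (head at position 1)
Step 2: move right → 10[q0]1  (head at position 2)
Step 3: move right → 101[q0]□  (head at position 3)
Step 4: move left → 10[q1]1□  (head at position 2)

After 4 steps, the head is at position 2.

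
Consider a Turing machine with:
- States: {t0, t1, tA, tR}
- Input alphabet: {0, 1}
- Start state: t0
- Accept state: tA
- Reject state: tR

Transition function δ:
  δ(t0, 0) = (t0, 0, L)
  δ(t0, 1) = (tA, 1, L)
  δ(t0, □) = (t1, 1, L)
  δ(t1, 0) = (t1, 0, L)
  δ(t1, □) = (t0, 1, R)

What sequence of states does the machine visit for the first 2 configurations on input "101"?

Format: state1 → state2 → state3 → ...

Execution trace:
Initial: [t0]101
Step 1: δ(t0, 1) = (tA, 1, L) → [tA]□101

The machine reaches the accept state tA and halts.

State sequence: t0 → tA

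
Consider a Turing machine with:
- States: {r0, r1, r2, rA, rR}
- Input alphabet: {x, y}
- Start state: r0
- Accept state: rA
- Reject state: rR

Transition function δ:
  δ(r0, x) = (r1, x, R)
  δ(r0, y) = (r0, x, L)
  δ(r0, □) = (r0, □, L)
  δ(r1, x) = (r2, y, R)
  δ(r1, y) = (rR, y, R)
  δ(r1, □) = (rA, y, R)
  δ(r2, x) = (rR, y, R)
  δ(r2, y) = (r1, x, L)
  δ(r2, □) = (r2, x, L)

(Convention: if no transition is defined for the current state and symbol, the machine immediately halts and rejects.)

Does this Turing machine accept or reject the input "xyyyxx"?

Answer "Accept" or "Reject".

Execution trace:
Initial: [r0]xyyyxx
Step 1: δ(r0, x) = (r1, x, R) → x[r1]yyyxx
Step 2: δ(r1, y) = (rR, y, R) → xy[rR]yyxx

The machine reaches the reject state rR and halts.

Answer: Reject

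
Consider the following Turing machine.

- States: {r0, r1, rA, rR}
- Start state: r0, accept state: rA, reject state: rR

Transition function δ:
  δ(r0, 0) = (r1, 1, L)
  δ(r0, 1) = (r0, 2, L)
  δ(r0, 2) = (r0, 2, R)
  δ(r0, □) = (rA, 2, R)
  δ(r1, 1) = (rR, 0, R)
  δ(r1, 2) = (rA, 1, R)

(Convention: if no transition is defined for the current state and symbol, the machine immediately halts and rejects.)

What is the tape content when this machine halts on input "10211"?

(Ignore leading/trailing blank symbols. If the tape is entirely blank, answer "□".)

Execution trace:
Initial: [r0]10211
Step 1: δ(r0, 1) = (r0, 2, L) → [r0]□20211
Step 2: δ(r0, □) = (rA, 2, R) → 2[rA]20211

The machine reaches the accept state rA and halts.

Final tape (ignoring leading/trailing blanks): 220211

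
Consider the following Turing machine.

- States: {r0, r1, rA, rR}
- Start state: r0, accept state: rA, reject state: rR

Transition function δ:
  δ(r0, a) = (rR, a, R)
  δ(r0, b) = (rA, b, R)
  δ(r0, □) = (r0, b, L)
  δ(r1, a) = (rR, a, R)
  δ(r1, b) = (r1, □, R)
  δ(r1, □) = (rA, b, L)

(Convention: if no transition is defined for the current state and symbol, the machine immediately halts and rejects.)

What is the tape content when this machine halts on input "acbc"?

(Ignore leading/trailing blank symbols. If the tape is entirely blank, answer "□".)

Execution trace:
Initial: [r0]acbc
Step 1: δ(r0, a) = (rR, a, R) → a[rR]cbc

The machine reaches the reject state rR and halts.

Final tape (ignoring leading/trailing blanks): acbc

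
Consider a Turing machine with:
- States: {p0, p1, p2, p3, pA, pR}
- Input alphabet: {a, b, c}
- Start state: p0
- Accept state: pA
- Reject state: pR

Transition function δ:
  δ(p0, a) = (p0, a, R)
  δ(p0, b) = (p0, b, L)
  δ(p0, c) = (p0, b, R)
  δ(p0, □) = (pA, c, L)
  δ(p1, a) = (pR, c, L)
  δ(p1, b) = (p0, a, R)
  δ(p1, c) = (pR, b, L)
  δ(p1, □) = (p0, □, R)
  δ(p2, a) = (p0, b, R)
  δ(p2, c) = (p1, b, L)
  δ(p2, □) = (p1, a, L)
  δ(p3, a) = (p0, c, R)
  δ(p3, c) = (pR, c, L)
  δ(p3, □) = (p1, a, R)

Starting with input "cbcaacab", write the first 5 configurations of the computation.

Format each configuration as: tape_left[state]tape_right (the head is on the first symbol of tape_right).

Transitions applied:
Step 1: δ(p0, c) = (p0, b, R)
Step 2: δ(p0, b) = (p0, b, L)
Step 3: δ(p0, b) = (p0, b, L)
Step 4: δ(p0, □) = (pA, c, L)

The first 5 configurations are:
[p0]cbcaacab ⊢ b[p0]bcaacab ⊢ [p0]bbcaacab ⊢ [p0]□bbcaacab ⊢ [pA]□cbbcaacab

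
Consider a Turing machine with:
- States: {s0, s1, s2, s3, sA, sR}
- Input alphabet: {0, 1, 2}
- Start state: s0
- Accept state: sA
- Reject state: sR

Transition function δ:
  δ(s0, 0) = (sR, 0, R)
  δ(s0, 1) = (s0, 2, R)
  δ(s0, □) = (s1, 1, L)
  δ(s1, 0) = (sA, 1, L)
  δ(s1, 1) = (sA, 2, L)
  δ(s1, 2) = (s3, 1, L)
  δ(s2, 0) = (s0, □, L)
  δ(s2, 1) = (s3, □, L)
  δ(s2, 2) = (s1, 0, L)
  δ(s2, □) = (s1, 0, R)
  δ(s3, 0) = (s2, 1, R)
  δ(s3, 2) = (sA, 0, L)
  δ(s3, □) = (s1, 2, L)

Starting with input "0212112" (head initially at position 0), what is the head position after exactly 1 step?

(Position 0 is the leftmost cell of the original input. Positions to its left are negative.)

Execution trace (head position shown):
Step 0: [s0]0212112  (head at position 0)
Step 1: move right → 0[sR]212112  (head at position 1)

After 1 step, the head is at position 1.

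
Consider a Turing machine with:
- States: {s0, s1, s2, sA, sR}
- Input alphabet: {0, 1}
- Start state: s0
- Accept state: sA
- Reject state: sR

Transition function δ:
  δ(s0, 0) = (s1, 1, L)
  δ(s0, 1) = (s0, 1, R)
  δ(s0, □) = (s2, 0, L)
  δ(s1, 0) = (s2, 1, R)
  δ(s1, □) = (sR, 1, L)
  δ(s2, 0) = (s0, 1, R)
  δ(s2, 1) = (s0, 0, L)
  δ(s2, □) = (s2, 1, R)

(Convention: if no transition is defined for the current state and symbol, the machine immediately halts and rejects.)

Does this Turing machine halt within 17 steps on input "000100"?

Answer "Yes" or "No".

Execution trace:
Initial: [s0]000100
Step 1: δ(s0, 0) = (s1, 1, L) → [s1]□100100
Step 2: δ(s1, □) = (sR, 1, L) → [sR]□1100100

The machine reaches the reject state sR and halts.
The machine halted after 2 steps (within the 17-step bound).

Answer: Yes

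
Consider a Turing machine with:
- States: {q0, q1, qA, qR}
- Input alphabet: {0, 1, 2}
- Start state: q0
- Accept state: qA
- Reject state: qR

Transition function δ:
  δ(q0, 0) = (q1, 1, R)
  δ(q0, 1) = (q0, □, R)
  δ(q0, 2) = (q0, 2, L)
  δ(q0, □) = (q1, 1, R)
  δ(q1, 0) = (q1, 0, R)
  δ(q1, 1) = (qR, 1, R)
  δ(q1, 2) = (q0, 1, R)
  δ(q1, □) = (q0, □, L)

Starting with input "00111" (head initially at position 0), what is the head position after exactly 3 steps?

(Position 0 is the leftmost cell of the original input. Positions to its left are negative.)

Execution trace (head position shown):
Step 0: [q0]00111  (head at position 0)
Step 1: move right → 1[q1]0111  (head at position 1)
Step 2: move right → 10[q1]111  (head at position 2)
Step 3: move right → 101[qR]11  (head at position 3)

After 3 steps, the head is at position 3.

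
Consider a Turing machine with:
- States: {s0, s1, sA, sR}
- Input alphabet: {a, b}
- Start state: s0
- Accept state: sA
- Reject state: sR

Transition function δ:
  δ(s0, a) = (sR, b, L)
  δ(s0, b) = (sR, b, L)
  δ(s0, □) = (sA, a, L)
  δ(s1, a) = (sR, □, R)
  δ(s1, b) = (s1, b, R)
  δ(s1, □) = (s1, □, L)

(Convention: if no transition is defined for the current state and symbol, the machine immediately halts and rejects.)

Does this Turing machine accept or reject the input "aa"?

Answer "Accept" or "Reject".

Execution trace:
Initial: [s0]aa
Step 1: δ(s0, a) = (sR, b, L) → [sR]□ba

The machine reaches the reject state sR and halts.

Answer: Reject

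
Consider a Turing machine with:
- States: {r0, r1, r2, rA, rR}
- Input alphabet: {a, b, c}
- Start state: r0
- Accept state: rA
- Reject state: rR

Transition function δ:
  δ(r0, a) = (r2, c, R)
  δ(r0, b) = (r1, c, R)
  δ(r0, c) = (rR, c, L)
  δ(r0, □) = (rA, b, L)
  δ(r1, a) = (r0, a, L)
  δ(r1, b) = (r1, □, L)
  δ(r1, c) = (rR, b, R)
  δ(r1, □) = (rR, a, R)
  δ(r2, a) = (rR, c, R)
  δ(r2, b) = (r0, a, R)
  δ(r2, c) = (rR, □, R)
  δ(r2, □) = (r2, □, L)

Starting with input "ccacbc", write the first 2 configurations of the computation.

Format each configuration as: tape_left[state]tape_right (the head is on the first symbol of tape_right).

Transitions applied:
Step 1: δ(r0, c) = (rR, c, L)

The first 2 configurations are:
[r0]ccacbc ⊢ [rR]□ccacbc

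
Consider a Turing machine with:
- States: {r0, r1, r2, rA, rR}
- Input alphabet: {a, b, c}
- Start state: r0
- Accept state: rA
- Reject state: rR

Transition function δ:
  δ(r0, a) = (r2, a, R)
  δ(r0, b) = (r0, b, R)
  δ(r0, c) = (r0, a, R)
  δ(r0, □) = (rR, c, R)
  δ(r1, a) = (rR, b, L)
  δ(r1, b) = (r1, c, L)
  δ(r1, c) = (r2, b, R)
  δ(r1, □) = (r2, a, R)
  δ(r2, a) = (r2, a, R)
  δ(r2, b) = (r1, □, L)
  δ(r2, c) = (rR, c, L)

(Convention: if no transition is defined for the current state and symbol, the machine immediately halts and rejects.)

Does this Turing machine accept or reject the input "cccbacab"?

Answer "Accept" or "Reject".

Execution trace:
Initial: [r0]cccbacab
Step 1: δ(r0, c) = (r0, a, R) → a[r0]ccbacab
Step 2: δ(r0, c) = (r0, a, R) → aa[r0]cbacab
Step 3: δ(r0, c) = (r0, a, R) → aaa[r0]bacab
Step 4: δ(r0, b) = (r0, b, R) → aaab[r0]acab
Step 5: δ(r0, a) = (r2, a, R) → aaaba[r2]cab
Step 6: δ(r2, c) = (rR, c, L) → aaab[rR]acab

The machine reaches the reject state rR and halts.

Answer: Reject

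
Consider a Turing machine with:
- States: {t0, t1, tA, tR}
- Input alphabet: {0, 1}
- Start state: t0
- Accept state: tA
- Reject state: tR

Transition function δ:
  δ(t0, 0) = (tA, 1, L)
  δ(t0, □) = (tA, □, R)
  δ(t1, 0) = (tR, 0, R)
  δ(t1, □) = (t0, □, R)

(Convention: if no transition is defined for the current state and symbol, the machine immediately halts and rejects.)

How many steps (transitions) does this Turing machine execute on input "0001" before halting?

Execution trace:
Initial: [t0]0001
Step 1: δ(t0, 0) = (tA, 1, L) → [tA]□1001

The machine reaches the accept state tA and halts.

The machine executed 1 step before halting.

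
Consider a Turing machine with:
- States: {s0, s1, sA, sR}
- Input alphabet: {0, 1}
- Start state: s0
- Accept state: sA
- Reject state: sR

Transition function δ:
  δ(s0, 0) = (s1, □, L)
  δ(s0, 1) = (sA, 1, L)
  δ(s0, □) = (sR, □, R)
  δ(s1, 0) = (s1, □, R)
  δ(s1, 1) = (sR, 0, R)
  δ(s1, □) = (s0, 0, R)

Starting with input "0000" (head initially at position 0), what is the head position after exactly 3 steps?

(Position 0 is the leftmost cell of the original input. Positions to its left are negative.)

Execution trace (head position shown):
Step 0: [s0]0000  (head at position 0)
Step 1: move left → [s1]□□000  (head at position -1)
Step 2: move right → 0[s0]□000  (head at position 0)
Step 3: move right → 0□[sR]000  (head at position 1)

After 3 steps, the head is at position 1.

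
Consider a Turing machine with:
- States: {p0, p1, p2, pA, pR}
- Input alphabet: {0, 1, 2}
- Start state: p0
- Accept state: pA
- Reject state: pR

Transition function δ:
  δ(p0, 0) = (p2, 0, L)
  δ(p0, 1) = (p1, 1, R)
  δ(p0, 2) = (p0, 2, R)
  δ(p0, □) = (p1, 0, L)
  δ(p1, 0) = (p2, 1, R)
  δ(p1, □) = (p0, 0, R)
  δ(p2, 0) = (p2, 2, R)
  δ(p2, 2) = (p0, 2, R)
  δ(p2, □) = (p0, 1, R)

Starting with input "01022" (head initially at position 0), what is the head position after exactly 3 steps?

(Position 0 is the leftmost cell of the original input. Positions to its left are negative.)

Execution trace (head position shown):
Step 0: [p0]01022  (head at position 0)
Step 1: move left → [p2]□01022  (head at position -1)
Step 2: move right → 1[p0]01022  (head at position 0)
Step 3: move left → [p2]101022  (head at position -1)

After 3 steps, the head is at position -1.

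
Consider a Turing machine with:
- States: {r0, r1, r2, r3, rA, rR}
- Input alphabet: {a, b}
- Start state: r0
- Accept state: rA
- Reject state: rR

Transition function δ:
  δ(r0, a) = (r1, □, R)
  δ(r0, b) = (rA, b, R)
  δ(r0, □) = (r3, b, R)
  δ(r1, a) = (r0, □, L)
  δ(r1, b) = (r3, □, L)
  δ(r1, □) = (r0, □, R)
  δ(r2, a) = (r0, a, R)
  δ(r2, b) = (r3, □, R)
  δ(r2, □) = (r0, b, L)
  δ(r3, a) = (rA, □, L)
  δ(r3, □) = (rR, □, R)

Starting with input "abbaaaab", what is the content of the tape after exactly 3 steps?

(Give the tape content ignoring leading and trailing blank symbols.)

Execution trace:
Initial: [r0]abbaaaab
Step 1: δ(r0, a) = (r1, □, R) → □[r1]bbaaaab
Step 2: δ(r1, b) = (r3, □, L) → [r3]□□baaaab
Step 3: δ(r3, □) = (rR, □, R) → □[rR]□baaaab

The machine reaches the reject state rR and halts.

After 3 steps, the tape (ignoring leading/trailing blanks) is: baaaab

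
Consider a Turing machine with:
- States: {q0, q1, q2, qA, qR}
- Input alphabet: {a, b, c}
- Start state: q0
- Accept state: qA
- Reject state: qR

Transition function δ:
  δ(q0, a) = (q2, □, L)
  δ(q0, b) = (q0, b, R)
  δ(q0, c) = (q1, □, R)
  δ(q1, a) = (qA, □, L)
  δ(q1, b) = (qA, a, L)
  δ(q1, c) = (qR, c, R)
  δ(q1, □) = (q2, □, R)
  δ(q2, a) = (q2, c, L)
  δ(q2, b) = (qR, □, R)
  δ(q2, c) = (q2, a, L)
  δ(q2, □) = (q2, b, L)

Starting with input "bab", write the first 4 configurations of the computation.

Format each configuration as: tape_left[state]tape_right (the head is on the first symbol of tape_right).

Transitions applied:
Step 1: δ(q0, b) = (q0, b, R)
Step 2: δ(q0, a) = (q2, □, L)
Step 3: δ(q2, b) = (qR, □, R)

The first 4 configurations are:
[q0]bab ⊢ b[q0]ab ⊢ [q2]b□b ⊢ □[qR]□b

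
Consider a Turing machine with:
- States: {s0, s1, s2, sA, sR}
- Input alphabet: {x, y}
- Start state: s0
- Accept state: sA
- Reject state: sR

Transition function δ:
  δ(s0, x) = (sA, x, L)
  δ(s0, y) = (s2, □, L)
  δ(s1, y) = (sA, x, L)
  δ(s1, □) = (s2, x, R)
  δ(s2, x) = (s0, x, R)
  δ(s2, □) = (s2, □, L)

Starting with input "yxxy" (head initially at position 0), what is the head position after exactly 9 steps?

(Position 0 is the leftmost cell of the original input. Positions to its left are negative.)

Execution trace (head position shown):
Step 0: [s0]yxxy  (head at position 0)
Step 1: move left → [s2]□□xxy  (head at position -1)
Step 2: move left → [s2]□□□xxy  (head at position -2)
Step 3: move left → [s2]□□□□xxy  (head at position -3)
Step 4: move left → [s2]□□□□□xxy  (head at position -4)
Step 5: move left → [s2]□□□□□□xxy  (head at position -5)
Step 6: move left → [s2]□□□□□□□xxy  (head at position -6)
Step 7: move left → [s2]□□□□□□□□xxy  (head at position -7)
Step 8: move left → [s2]□□□□□□□□□xxy  (head at position -8)
Step 9: move left → [s2]□□□□□□□□□□xxy  (head at position -9)

After 9 steps, the head is at position -9.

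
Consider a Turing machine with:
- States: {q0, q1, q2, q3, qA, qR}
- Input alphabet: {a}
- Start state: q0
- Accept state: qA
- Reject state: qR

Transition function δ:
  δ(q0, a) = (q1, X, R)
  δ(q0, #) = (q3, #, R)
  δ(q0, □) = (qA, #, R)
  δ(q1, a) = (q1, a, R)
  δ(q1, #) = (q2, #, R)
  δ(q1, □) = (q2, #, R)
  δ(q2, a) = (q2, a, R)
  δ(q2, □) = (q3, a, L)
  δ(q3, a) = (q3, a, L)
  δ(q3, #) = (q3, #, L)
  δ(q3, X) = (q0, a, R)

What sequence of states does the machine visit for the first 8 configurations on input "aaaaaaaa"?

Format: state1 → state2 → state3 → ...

Execution trace:
Initial: [q0]aaaaaaaa
Step 1: δ(q0, a) = (q1, X, R) → X[q1]aaaaaaa
Step 2: δ(q1, a) = (q1, a, R) → Xa[q1]aaaaaa
Step 3: δ(q1, a) = (q1, a, R) → Xaa[q1]aaaaa
Step 4: δ(q1, a) = (q1, a, R) → Xaaa[q1]aaaa
Step 5: δ(q1, a) = (q1, a, R) → Xaaaa[q1]aaa
Step 6: δ(q1, a) = (q1, a, R) → Xaaaaa[q1]aa
Step 7: δ(q1, a) = (q1, a, R) → Xaaaaaa[q1]a

State sequence: q0 → q1 → q1 → q1 → q1 → q1 → q1 → q1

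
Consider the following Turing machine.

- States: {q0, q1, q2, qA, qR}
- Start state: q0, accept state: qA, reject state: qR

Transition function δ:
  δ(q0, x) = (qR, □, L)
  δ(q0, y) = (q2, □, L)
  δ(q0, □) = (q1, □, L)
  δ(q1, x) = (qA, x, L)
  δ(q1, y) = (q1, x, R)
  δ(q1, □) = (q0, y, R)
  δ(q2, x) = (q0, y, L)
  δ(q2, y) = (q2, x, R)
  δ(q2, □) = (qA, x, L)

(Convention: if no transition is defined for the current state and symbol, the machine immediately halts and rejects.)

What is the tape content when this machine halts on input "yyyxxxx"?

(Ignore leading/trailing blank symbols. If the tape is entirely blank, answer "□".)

Execution trace:
Initial: [q0]yyyxxxx
Step 1: δ(q0, y) = (q2, □, L) → [q2]□□yyxxxx
Step 2: δ(q2, □) = (qA, x, L) → [qA]□x□yyxxxx

The machine reaches the accept state qA and halts.

Final tape (ignoring leading/trailing blanks): x□yyxxxx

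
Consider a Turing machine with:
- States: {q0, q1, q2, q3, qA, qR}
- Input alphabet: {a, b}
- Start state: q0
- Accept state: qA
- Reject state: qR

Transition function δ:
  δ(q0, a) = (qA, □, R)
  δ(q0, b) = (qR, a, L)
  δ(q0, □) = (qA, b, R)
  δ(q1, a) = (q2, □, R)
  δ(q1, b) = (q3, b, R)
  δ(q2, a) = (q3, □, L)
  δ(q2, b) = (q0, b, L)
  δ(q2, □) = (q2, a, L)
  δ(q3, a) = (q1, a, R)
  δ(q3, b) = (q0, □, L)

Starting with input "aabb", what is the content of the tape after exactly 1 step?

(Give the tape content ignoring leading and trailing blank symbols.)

Execution trace:
Initial: [q0]aabb
Step 1: δ(q0, a) = (qA, □, R) → □[qA]abb

The machine reaches the accept state qA and halts.

After 1 step, the tape (ignoring leading/trailing blanks) is: abb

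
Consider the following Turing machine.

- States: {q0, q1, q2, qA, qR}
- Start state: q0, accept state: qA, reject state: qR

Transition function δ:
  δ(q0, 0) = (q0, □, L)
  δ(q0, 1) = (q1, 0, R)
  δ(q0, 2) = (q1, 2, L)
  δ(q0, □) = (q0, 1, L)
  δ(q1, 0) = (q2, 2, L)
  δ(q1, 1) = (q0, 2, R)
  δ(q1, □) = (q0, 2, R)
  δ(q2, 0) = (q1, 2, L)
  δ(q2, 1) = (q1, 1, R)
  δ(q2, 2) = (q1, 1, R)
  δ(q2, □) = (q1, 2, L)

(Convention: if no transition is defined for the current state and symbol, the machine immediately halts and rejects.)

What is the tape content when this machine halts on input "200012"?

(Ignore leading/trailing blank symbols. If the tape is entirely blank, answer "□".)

Execution trace:
Initial: [q0]200012
Step 1: δ(q0, 2) = (q1, 2, L) → [q1]□200012
Step 2: δ(q1, □) = (q0, 2, R) → 2[q0]200012
Step 3: δ(q0, 2) = (q1, 2, L) → [q1]2200012

No transition is defined for δ(q1, 2). By convention the machine halts and rejects.

Final tape (ignoring leading/trailing blanks): 2200012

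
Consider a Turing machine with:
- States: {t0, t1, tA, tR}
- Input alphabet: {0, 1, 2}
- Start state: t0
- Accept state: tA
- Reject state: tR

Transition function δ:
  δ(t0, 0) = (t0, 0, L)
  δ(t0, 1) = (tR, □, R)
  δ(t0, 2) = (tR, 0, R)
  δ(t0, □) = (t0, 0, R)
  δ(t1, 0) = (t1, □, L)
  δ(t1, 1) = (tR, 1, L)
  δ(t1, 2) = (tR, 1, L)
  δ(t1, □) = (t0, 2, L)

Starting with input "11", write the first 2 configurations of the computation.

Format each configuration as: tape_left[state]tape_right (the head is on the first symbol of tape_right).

Transitions applied:
Step 1: δ(t0, 1) = (tR, □, R)

The first 2 configurations are:
[t0]11 ⊢ □[tR]1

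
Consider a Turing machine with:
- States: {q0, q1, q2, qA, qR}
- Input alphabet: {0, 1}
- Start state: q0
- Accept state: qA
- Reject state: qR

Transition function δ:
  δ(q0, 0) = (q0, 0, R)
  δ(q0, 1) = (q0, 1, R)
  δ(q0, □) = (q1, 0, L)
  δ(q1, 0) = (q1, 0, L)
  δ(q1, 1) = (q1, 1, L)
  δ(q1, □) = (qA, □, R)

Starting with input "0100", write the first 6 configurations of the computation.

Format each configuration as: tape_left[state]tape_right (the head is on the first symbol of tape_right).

Transitions applied:
Step 1: δ(q0, 0) = (q0, 0, R)
Step 2: δ(q0, 1) = (q0, 1, R)
Step 3: δ(q0, 0) = (q0, 0, R)
Step 4: δ(q0, 0) = (q0, 0, R)
Step 5: δ(q0, □) = (q1, 0, L)

The first 6 configurations are:
[q0]0100 ⊢ 0[q0]100 ⊢ 01[q0]00 ⊢ 010[q0]0 ⊢ 0100[q0]□ ⊢ 010[q1]00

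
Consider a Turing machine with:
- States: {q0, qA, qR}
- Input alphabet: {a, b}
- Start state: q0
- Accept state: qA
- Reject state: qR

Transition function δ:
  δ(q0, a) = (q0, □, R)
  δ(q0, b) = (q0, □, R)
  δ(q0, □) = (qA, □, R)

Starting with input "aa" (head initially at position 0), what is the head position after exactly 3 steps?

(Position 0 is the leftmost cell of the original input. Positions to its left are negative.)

Execution trace (head position shown):
Step 0: [q0]aa  (head at position 0)
Step 1: move right → □[q0]a  (head at position 1)
Step 2: move right → □□[q0]□  (head at position 2)
Step 3: move right → □□□[qA]□  (head at position 3)

After 3 steps, the head is at position 3.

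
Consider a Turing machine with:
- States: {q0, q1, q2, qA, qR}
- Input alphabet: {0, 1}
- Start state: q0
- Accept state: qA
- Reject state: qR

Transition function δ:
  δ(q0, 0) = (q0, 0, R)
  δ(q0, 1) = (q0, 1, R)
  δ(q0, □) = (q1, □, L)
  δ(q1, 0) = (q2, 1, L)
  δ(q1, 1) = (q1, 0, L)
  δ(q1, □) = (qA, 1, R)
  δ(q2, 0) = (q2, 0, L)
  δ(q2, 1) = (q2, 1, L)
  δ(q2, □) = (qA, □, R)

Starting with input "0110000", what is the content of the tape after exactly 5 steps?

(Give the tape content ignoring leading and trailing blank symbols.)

Execution trace:
Initial: [q0]0110000
Step 1: δ(q0, 0) = (q0, 0, R) → 0[q0]110000
Step 2: δ(q0, 1) = (q0, 1, R) → 01[q0]10000
Step 3: δ(q0, 1) = (q0, 1, R) → 011[q0]0000
Step 4: δ(q0, 0) = (q0, 0, R) → 0110[q0]000
Step 5: δ(q0, 0) = (q0, 0, R) → 01100[q0]00

After 5 steps, the tape (ignoring leading/trailing blanks) is: 0110000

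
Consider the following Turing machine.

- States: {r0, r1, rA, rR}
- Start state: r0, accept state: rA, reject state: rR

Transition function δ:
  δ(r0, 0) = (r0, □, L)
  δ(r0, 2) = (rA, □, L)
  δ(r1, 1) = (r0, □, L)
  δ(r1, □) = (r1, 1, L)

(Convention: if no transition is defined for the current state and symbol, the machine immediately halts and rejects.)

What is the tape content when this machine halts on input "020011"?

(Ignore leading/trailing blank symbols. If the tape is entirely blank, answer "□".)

Execution trace:
Initial: [r0]020011
Step 1: δ(r0, 0) = (r0, □, L) → [r0]□□20011

No transition is defined for δ(r0, □). By convention the machine halts and rejects.

Final tape (ignoring leading/trailing blanks): 20011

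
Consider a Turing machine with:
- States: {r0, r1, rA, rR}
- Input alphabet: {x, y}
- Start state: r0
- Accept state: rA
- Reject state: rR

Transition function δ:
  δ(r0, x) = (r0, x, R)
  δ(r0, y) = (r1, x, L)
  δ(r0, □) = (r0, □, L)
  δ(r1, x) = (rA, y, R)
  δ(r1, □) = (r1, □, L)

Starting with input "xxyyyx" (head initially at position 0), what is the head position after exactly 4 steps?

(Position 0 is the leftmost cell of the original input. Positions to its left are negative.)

Execution trace (head position shown):
Step 0: [r0]xxyyyx  (head at position 0)
Step 1: move right → x[r0]xyyyx  (head at position 1)
Step 2: move right → xx[r0]yyyx  (head at position 2)
Step 3: move left → x[r1]xxyyx  (head at position 1)
Step 4: move right → xy[rA]xyyx  (head at position 2)

After 4 steps, the head is at position 2.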